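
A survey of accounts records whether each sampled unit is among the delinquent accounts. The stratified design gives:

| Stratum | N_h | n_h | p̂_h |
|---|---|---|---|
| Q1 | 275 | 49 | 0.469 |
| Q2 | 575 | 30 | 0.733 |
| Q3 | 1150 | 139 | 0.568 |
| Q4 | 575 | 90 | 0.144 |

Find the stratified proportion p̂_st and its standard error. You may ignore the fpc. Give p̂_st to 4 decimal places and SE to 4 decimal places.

p̂_st ≈ 0.4996, SE ≈ 0.0286

N = 2575; stratum weights W_h = N_h/N.
p̂_st = Σ W_h p̂_h = (275·0.469 + 575·0.733 + 1150·0.568 + 575·0.144)/2575 = 0.49959
V̂(p̂_st) = Σ W_h² p̂_h(1−p̂_h)/(n_h−1):
  stratum Q1: (275/2575)²·0.469·0.531/48 = 5.91748e-05
  stratum Q2: (575/2575)²·0.733·0.267/29 = 0.00033651
  stratum Q3: (1150/2575)²·0.568·0.432/138 = 0.000354645
  stratum Q4: (575/2575)²·0.144·0.856/89 = 6.90601e-05
V̂(p̂_st) = 0.000819391; SE = √V̂ = 0.028625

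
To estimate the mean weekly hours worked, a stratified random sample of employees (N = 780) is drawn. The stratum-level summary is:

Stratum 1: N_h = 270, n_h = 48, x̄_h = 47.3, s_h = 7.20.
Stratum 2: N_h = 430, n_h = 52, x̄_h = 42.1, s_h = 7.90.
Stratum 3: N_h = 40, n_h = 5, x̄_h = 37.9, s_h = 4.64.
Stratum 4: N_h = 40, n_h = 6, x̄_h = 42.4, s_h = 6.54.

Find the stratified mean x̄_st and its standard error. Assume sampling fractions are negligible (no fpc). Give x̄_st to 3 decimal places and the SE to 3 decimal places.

x̄_st = Σ W_h x̄_h = (270·47.3 + 430·42.1 + 40·37.9 + 40·42.4)/780 = 43.70000
V̂(x̄_st) = Σ W_h² s_h²/n_h, with W_h = N_h/N and N = 780:
  stratum 1: (270/780)²·7.20²/48 = 0.129408
  stratum 2: (430/780)²·7.90²/52 = 0.364753
  stratum 3: (40/780)²·4.64²/5 = 0.0113239
  stratum 4: (40/780)²·6.54²/6 = 0.0187471
V̂(x̄_st) = 0.524232
SE(x̄_st) = √0.524232 = 0.724039

x̄_st ≈ 43.700, SE ≈ 0.724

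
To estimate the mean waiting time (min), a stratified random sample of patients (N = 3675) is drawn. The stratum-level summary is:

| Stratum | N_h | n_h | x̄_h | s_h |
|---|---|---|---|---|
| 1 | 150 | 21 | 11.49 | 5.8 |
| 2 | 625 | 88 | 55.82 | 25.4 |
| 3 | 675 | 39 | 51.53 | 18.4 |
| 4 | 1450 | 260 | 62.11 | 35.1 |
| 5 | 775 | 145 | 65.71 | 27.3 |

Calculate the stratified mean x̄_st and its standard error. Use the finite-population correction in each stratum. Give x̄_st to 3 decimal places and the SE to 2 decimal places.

x̄_st ≈ 57.790, SE ≈ 1.12

x̄_st = Σ W_h x̄_h = (150·11.49 + 625·55.82 + 675·51.53 + 1450·62.11 + 775·65.71)/3675 = 57.79007
V̂(x̄_st) = Σ W_h² (1 − n_h/N_h) s_h²/n_h, with W_h = N_h/N and N = 3675:
  stratum 1: (150/3675)²·(1 − 21/150)·5.8²/21 = 0.00229511
  stratum 2: (625/3675)²·(1 − 88/625)·25.4²/88 = 0.18219
  stratum 3: (675/3675)²·(1 − 39/675)·18.4²/39 = 0.275942
  stratum 4: (1450/3675)²·(1 − 260/1450)·35.1²/260 = 0.605398
  stratum 5: (775/3675)²·(1 − 145/775)·27.3²/145 = 0.185817
V̂(x̄_st) = 1.25164
SE(x̄_st) = √1.25164 = 1.11877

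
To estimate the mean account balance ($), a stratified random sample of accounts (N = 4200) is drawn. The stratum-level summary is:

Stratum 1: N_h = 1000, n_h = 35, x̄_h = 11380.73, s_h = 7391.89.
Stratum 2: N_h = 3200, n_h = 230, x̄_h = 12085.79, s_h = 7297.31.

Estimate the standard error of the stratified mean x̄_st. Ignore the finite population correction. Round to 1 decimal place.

SE(x̄_st) ≈ 472.1

V̂(x̄_st) = Σ W_h² s_h²/n_h, with W_h = N_h/N and N = 4200:
  stratum 1: (1000/4200)²·7391.89²/35 = 88500.2
  stratum 2: (3200/4200)²·7297.31²/230 = 134400
V̂(x̄_st) = 222900
SE(x̄_st) = √222900 = 472.123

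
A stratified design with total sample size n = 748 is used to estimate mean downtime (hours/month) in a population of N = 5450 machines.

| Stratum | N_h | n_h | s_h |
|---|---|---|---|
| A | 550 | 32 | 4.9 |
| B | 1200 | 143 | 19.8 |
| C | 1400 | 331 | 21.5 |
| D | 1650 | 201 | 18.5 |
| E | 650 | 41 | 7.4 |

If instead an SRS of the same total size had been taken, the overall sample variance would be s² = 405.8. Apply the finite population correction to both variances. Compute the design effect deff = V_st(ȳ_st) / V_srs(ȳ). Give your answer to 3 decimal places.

V̂(ȳ_st) = Σ W_h² (1 − n_h/N_h) s_h²/n_h, with W_h = N_h/N and N = 5450:
  stratum A: (550/5450)²·(1 − 32/550)·4.9²/32 = 0.00719684
  stratum B: (1200/5450)²·(1 − 143/1200)·19.8²/143 = 0.117073
  stratum C: (1400/5450)²·(1 − 331/1400)·21.5²/331 = 0.0703658
  stratum D: (1650/5450)²·(1 − 201/1650)·18.5²/201 = 0.137059
  stratum E: (650/5450)²·(1 − 41/650)·7.4²/41 = 0.0177999
V_st = 0.349494
V_srs = (1 − 748/5450)·405.8/748 = 0.468055
deff = V_st / V_srs = 0.349494/0.468055 = 0.7467

deff ≈ 0.747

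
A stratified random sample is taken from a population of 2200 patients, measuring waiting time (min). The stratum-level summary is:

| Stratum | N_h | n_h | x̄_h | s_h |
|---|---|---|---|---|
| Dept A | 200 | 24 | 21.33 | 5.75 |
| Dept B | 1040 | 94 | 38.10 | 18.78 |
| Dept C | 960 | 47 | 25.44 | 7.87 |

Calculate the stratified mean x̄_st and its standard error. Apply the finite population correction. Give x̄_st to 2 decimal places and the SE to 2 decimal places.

x̄_st = Σ W_h x̄_h = (200·21.33 + 1040·38.10 + 960·25.44)/2200 = 31.05109
V̂(x̄_st) = Σ W_h² (1 − n_h/N_h) s_h²/n_h, with W_h = N_h/N and N = 2200:
  stratum Dept A: (200/2200)²·(1 − 24/200)·5.75²/24 = 0.0100189
  stratum Dept B: (1040/2200)²·(1 − 94/1040)·18.78²/94 = 0.76268
  stratum Dept C: (960/2200)²·(1 − 47/960)·7.87²/47 = 0.238643
V̂(x̄_st) = 1.01134
SE(x̄_st) = √1.01134 = 1.00565

x̄_st ≈ 31.05, SE ≈ 1.01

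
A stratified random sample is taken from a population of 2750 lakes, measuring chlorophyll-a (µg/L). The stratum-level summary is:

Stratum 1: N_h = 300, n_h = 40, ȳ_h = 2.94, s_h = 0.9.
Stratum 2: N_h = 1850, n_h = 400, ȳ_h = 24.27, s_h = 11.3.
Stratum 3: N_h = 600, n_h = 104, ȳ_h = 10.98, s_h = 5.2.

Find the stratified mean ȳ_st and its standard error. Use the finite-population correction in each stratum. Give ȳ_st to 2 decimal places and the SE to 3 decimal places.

ȳ_st = Σ W_h ȳ_h = (300·2.94 + 1850·24.27 + 600·10.98)/2750 = 19.04345
V̂(ȳ_st) = Σ W_h² (1 − n_h/N_h) s_h²/n_h, with W_h = N_h/N and N = 2750:
  stratum 1: (300/2750)²·(1 − 40/300)·0.9²/40 = 0.00020886
  stratum 2: (1850/2750)²·(1 − 400/1850)·11.3²/400 = 0.113233
  stratum 3: (600/2750)²·(1 − 104/600)·5.2²/104 = 0.0102315
V̂(ȳ_st) = 0.123673
SE(ȳ_st) = √0.123673 = 0.351672

ȳ_st ≈ 19.04, SE ≈ 0.352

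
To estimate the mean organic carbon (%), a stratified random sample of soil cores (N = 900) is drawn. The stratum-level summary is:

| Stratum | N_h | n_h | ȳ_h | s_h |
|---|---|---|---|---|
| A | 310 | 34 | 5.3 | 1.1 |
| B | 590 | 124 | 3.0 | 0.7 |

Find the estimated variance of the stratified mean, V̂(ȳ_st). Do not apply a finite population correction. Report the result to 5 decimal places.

V̂(ȳ_st) ≈ 0.00592

V̂(ȳ_st) = Σ W_h² s_h²/n_h, with W_h = N_h/N and N = 900:
  stratum A: (310/900)²·1.1²/34 = 0.00422226
  stratum B: (590/900)²·0.7²/124 = 0.00169822
V̂(ȳ_st) = 0.00592048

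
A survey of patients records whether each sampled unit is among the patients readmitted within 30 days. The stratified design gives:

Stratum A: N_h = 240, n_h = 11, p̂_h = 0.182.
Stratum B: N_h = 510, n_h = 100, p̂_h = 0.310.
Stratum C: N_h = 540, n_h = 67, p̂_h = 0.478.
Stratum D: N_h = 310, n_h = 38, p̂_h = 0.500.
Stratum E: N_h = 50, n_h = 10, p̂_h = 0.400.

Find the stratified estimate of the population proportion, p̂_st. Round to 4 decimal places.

N = 1650; stratum weights W_h = N_h/N.
p̂_st = Σ W_h p̂_h = (240·0.182 + 510·0.310 + 540·0.478 + 310·0.500 + 50·0.400)/1650 = 0.38479

p̂_st ≈ 0.3848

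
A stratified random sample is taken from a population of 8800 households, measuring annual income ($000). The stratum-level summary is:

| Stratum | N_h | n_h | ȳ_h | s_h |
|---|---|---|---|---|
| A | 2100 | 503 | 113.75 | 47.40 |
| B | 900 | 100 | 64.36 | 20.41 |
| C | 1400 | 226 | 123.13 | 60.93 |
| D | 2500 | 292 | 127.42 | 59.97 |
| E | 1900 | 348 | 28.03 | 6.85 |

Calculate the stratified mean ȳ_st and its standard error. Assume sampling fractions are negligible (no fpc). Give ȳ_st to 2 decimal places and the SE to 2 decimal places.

ȳ_st = Σ W_h ȳ_h = (2100·113.75 + 900·64.36 + 1400·123.13 + 2500·127.42 + 1900·28.03)/8800 = 95.56682
V̂(ȳ_st) = Σ W_h² s_h²/n_h, with W_h = N_h/N and N = 8800:
  stratum A: (2100/8800)²·47.40²/503 = 0.254368
  stratum B: (900/8800)²·20.41²/100 = 0.0435718
  stratum C: (1400/8800)²·60.93²/226 = 0.415762
  stratum D: (2500/8800)²·59.97²/292 = 0.994031
  stratum E: (1900/8800)²·6.85²/348 = 0.00628556
V̂(ȳ_st) = 1.71402
SE(ȳ_st) = √1.71402 = 1.30921

ȳ_st ≈ 95.57, SE ≈ 1.31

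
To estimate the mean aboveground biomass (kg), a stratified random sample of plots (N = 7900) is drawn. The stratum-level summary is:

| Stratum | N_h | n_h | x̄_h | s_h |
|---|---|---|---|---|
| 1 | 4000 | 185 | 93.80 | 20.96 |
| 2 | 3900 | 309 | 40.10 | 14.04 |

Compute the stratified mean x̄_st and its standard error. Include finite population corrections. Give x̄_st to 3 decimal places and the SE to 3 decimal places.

x̄_st ≈ 67.290, SE ≈ 0.851

x̄_st = Σ W_h x̄_h = (4000·93.80 + 3900·40.10)/7900 = 67.28987
V̂(x̄_st) = Σ W_h² (1 − n_h/N_h) s_h²/n_h, with W_h = N_h/N and N = 7900:
  stratum 1: (4000/7900)²·(1 − 185/4000)·20.96²/185 = 0.580646
  stratum 2: (3900/7900)²·(1 − 309/3900)·14.04²/309 = 0.143153
V̂(x̄_st) = 0.723799
SE(x̄_st) = √0.723799 = 0.850764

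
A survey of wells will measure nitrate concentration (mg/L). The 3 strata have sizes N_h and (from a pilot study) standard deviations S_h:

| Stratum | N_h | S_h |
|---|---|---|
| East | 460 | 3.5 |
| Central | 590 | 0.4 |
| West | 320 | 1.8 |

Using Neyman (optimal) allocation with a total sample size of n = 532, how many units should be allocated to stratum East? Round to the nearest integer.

354

Neyman allocation: n_h = n · N_h S_h / Σ N_i S_i, with n = 532.
  stratum East: N_h·S_h = 460·3.5 = 1610.00
  stratum Central: N_h·S_h = 590·0.4 = 236.00
  stratum West: N_h·S_h = 320·1.8 = 576.00
Σ N_h S_h = 2422.00
n for stratum East = 532·1610.00/2422.00 = 353.642 → 354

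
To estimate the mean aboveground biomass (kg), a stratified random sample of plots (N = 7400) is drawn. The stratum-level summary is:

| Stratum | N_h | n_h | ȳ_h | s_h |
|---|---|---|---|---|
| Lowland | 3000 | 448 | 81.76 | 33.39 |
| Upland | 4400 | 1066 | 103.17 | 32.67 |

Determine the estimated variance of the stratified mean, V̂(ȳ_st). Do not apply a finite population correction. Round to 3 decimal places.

V̂(ȳ_st) ≈ 0.763

V̂(ȳ_st) = Σ W_h² s_h²/n_h, with W_h = N_h/N and N = 7400:
  stratum Lowland: (3000/7400)²·33.39²/448 = 0.40901
  stratum Upland: (4400/7400)²·32.67²/1066 = 0.353983
V̂(ȳ_st) = 0.762993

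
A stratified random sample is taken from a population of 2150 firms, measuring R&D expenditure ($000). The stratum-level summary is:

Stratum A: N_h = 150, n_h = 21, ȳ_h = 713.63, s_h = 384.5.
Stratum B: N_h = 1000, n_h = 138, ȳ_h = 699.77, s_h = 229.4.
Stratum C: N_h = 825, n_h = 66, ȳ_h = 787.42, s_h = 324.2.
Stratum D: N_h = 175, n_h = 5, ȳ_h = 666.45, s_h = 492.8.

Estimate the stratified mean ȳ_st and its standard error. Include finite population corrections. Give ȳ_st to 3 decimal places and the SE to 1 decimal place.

ȳ_st ≈ 731.658, SE ≈ 25.1

ȳ_st = Σ W_h ȳ_h = (150·713.63 + 1000·699.77 + 825·787.42 + 175·666.45)/2150 = 731.65802
V̂(ȳ_st) = Σ W_h² (1 − n_h/N_h) s_h²/n_h, with W_h = N_h/N and N = 2150:
  stratum A: (150/2150)²·(1 − 21/150)·384.5²/21 = 29.4698
  stratum B: (1000/2150)²·(1 − 138/1000)·229.4²/138 = 71.1112
  stratum C: (825/2150)²·(1 − 66/825)·324.2²/66 = 215.725
  stratum D: (175/2150)²·(1 − 5/175)·492.8²/5 = 312.595
V̂(ȳ_st) = 628.901
SE(ȳ_st) = √628.901 = 25.0779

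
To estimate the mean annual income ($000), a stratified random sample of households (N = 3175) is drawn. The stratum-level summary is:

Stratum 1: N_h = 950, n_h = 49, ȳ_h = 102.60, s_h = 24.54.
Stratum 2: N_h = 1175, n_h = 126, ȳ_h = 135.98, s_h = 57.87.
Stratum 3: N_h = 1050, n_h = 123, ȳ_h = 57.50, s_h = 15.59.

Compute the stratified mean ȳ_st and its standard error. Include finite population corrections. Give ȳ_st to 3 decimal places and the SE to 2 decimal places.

ȳ_st ≈ 100.038, SE ≈ 2.12

ȳ_st = Σ W_h ȳ_h = (950·102.60 + 1175·135.98 + 1050·57.50)/3175 = 100.03827
V̂(ȳ_st) = Σ W_h² (1 − n_h/N_h) s_h²/n_h, with W_h = N_h/N and N = 3175:
  stratum 1: (950/3175)²·(1 − 49/950)·24.54²/49 = 1.04355
  stratum 2: (1175/3175)²·(1 − 126/1175)·57.87²/126 = 3.24984
  stratum 3: (1050/3175)²·(1 − 123/1050)·15.59²/123 = 0.190796
V̂(ȳ_st) = 4.48419
SE(ȳ_st) = √4.48419 = 2.11759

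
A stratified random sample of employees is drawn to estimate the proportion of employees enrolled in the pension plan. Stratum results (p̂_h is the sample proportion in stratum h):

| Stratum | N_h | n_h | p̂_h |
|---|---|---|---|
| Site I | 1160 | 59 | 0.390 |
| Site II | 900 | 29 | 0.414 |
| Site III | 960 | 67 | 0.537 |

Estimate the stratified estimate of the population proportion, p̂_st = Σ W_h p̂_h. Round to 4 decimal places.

p̂_st ≈ 0.4439

N = 3020; stratum weights W_h = N_h/N.
p̂_st = Σ W_h p̂_h = (1160·0.390 + 900·0.414 + 960·0.537)/3020 = 0.44388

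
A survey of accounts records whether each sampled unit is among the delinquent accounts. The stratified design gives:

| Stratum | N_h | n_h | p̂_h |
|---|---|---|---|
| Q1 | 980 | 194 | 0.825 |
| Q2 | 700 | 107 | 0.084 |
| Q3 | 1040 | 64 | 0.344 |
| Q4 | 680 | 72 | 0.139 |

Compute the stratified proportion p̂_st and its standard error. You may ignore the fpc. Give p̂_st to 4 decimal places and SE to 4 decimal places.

p̂_st ≈ 0.3881, SE ≈ 0.0223

N = 3400; stratum weights W_h = N_h/N.
p̂_st = Σ W_h p̂_h = (980·0.825 + 700·0.084 + 1040·0.344 + 680·0.139)/3400 = 0.38811
V̂(p̂_st) = Σ W_h² p̂_h(1−p̂_h)/(n_h−1):
  stratum Q1: (980/3400)²·0.825·0.175/193 = 6.21483e-05
  stratum Q2: (700/3400)²·0.084·0.916/106 = 3.07686e-05
  stratum Q3: (1040/3400)²·0.344·0.656/63 = 0.000335143
  stratum Q4: (680/3400)²·0.139·0.861/71 = 6.74248e-05
V̂(p̂_st) = 0.000495485; SE = √V̂ = 0.0222595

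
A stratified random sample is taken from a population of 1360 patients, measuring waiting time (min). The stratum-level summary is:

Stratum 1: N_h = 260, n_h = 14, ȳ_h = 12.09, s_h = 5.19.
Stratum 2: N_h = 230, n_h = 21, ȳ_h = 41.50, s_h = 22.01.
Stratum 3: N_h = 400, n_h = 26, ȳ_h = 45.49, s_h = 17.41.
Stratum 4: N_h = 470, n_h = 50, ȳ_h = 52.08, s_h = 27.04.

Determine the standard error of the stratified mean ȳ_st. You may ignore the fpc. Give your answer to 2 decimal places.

SE(ȳ_st) ≈ 1.87

V̂(ȳ_st) = Σ W_h² s_h²/n_h, with W_h = N_h/N and N = 1360:
  stratum 1: (260/1360)²·5.19²/14 = 0.0703195
  stratum 2: (230/1360)²·22.01²/21 = 0.659779
  stratum 3: (400/1360)²·17.41²/26 = 1.00848
  stratum 4: (470/1360)²·27.04²/50 = 1.74647
V̂(ȳ_st) = 3.48505
SE(ȳ_st) = √3.48505 = 1.86683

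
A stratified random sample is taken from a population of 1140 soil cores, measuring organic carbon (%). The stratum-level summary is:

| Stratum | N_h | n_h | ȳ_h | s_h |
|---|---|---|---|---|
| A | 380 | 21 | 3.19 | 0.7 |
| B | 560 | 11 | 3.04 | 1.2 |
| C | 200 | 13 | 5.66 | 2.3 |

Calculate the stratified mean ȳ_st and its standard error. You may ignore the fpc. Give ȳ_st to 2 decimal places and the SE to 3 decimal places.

ȳ_st ≈ 3.55, SE ≈ 0.216

ȳ_st = Σ W_h ȳ_h = (380·3.19 + 560·3.04 + 200·5.66)/1140 = 3.54965
V̂(ȳ_st) = Σ W_h² s_h²/n_h, with W_h = N_h/N and N = 1140:
  stratum A: (380/1140)²·0.7²/21 = 0.00259259
  stratum B: (560/1140)²·1.2²/11 = 0.031589
  stratum C: (200/1140)²·2.3²/13 = 0.0125246
V̂(ȳ_st) = 0.0467062
SE(ȳ_st) = √0.0467062 = 0.216116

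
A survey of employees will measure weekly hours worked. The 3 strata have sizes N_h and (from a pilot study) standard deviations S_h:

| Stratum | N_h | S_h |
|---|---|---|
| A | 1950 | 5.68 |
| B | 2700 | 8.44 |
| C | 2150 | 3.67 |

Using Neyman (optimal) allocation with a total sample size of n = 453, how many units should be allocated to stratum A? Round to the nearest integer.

Neyman allocation: n_h = n · N_h S_h / Σ N_i S_i, with n = 453.
  stratum A: N_h·S_h = 1950·5.68 = 11076.00
  stratum B: N_h·S_h = 2700·8.44 = 22788.00
  stratum C: N_h·S_h = 2150·3.67 = 7890.50
Σ N_h S_h = 41754.50
n for stratum A = 453·11076.00/41754.50 = 120.165 → 120

120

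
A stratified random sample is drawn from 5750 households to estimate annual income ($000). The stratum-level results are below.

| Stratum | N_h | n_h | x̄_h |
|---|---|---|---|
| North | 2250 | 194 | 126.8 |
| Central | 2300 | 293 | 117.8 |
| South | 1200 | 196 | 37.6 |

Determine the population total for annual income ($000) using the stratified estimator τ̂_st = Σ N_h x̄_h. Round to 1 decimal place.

τ̂_st ≈ 601360.0

τ̂_st = Σ N_h x̄_h = 2250·126.8 + 2300·117.8 + 1200·37.6 = 601360.0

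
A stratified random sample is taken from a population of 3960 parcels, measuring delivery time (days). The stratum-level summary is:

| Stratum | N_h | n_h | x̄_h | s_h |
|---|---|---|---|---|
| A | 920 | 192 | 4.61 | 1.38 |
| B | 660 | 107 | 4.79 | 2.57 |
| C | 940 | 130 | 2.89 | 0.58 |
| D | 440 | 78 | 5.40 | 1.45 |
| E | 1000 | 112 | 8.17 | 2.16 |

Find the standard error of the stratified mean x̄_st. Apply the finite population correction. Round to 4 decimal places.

V̂(x̄_st) = Σ W_h² (1 − n_h/N_h) s_h²/n_h, with W_h = N_h/N and N = 3960:
  stratum A: (920/3960)²·(1 − 192/920)·1.38²/192 = 0.000423629
  stratum B: (660/3960)²·(1 − 107/660)·2.57²/107 = 0.00143668
  stratum C: (940/3960)²·(1 − 130/940)·0.58²/130 = 0.000125642
  stratum D: (440/3960)²·(1 − 78/440)·1.45²/78 = 0.000273787
  stratum E: (1000/3960)²·(1 − 112/1000)·2.16²/112 = 0.00235891
V̂(x̄_st) = 0.00461866
SE(x̄_st) = √0.00461866 = 0.0679607

SE(x̄_st) ≈ 0.0680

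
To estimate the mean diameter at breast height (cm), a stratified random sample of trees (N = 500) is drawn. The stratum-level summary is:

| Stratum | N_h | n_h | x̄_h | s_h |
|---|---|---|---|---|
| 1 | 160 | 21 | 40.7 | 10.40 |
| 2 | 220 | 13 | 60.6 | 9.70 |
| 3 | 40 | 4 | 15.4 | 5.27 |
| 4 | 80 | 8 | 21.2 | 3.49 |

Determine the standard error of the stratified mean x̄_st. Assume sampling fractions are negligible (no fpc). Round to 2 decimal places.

V̂(x̄_st) = Σ W_h² s_h²/n_h, with W_h = N_h/N and N = 500:
  stratum 1: (160/500)²·10.40²/21 = 0.527409
  stratum 2: (220/500)²·9.70²/13 = 1.40122
  stratum 3: (40/500)²·5.27²/4 = 0.0444366
  stratum 4: (80/500)²·3.49²/8 = 0.0389763
V̂(x̄_st) = 2.01204
SE(x̄_st) = √2.01204 = 1.41846

SE(x̄_st) ≈ 1.42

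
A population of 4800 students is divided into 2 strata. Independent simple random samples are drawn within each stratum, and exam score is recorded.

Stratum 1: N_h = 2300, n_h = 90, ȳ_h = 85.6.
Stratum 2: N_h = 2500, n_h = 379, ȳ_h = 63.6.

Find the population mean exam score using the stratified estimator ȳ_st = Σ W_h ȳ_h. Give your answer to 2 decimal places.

ȳ_st ≈ 74.14

N = Σ N_h = 4800. Stratum weights W_h = N_h/N.
ȳ_st = (2300·85.6 + 2500·63.6) / 4800 = 74.1417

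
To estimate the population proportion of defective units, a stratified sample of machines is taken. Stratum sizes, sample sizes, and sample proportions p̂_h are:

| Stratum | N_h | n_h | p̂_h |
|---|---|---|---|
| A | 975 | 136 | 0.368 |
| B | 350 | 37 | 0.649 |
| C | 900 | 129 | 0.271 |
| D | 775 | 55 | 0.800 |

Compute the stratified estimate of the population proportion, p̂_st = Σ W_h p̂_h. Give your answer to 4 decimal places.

N = 3000; stratum weights W_h = N_h/N.
p̂_st = Σ W_h p̂_h = (975·0.368 + 350·0.649 + 900·0.271 + 775·0.800)/3000 = 0.48328

p̂_st ≈ 0.4833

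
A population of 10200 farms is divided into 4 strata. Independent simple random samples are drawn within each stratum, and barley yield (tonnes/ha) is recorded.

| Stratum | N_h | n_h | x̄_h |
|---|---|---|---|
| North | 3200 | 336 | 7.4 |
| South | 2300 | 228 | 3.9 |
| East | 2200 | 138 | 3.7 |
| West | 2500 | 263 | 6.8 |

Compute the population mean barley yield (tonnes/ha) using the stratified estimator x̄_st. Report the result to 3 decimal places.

N = Σ N_h = 10200. Stratum weights W_h = N_h/N.
x̄_st = (3200·7.4 + 2300·3.9 + 2200·3.7 + 2500·6.8) / 10200 = 5.66569

x̄_st ≈ 5.666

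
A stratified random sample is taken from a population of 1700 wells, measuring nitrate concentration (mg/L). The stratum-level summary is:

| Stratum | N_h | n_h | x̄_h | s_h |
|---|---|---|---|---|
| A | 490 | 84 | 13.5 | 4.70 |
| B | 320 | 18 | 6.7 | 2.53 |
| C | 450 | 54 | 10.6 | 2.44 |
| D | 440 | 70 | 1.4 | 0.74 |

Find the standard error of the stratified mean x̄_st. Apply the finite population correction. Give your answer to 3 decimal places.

V̂(x̄_st) = Σ W_h² (1 − n_h/N_h) s_h²/n_h, with W_h = N_h/N and N = 1700:
  stratum A: (490/1700)²·(1 − 84/490)·4.70²/84 = 0.0181026
  stratum B: (320/1700)²·(1 − 18/320)·2.53²/18 = 0.0118913
  stratum C: (450/1700)²·(1 − 54/450)·2.44²/54 = 0.00679823
  stratum D: (440/1700)²·(1 − 70/440)·0.74²/70 = 0.000440679
V̂(x̄_st) = 0.0372327
SE(x̄_st) = √0.0372327 = 0.192958

SE(x̄_st) ≈ 0.193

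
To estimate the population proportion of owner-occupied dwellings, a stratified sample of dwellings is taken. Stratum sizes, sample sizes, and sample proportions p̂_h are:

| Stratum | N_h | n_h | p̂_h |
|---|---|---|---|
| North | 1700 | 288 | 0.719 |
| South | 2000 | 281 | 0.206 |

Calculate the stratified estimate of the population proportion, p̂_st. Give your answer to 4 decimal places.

N = 3700; stratum weights W_h = N_h/N.
p̂_st = Σ W_h p̂_h = (1700·0.719 + 2000·0.206)/3700 = 0.44170

p̂_st ≈ 0.4417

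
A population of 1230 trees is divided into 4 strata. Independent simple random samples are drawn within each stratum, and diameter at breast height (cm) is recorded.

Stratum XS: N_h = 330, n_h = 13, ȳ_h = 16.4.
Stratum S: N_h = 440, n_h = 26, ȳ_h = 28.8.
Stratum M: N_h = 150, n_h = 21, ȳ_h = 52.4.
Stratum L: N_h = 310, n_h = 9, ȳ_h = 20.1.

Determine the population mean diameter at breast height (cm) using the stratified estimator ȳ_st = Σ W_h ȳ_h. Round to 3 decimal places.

ȳ_st ≈ 26.159

N = Σ N_h = 1230. Stratum weights W_h = N_h/N.
ȳ_st = (330·16.4 + 440·28.8 + 150·52.4 + 310·20.1) / 1230 = 26.15854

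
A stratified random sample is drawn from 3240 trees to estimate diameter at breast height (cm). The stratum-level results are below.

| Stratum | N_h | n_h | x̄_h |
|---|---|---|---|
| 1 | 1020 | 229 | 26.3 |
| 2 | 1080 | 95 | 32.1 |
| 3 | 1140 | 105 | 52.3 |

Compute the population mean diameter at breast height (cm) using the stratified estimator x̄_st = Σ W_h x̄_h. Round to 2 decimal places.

N = Σ N_h = 3240. Stratum weights W_h = N_h/N.
x̄_st = (1020·26.3 + 1080·32.1 + 1140·52.3) / 3240 = 37.3815

x̄_st ≈ 37.38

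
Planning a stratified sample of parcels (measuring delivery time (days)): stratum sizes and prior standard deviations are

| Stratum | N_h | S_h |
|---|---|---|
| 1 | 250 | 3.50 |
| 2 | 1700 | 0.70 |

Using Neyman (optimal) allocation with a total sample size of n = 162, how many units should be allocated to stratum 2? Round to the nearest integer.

Neyman allocation: n_h = n · N_h S_h / Σ N_i S_i, with n = 162.
  stratum 1: N_h·S_h = 250·3.50 = 875.00
  stratum 2: N_h·S_h = 1700·0.70 = 1190.00
Σ N_h S_h = 2065.00
n for stratum 2 = 162·1190.00/2065.00 = 93.356 → 93

93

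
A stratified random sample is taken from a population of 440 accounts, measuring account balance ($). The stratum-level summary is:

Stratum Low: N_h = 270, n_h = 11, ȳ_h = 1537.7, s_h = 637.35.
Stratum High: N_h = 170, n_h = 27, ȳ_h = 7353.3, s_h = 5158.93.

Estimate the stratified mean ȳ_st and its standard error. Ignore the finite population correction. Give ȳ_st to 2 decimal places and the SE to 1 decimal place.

ȳ_st = Σ W_h ȳ_h = (270·1537.7 + 170·7353.3)/440 = 3784.63636
V̂(ȳ_st) = Σ W_h² s_h²/n_h, with W_h = N_h/N and N = 440:
  stratum Low: (270/440)²·637.35²/11 = 13905.5
  stratum High: (170/440)²·5158.93²/27 = 147146
V̂(ȳ_st) = 161051
SE(ȳ_st) = √161051 = 401.312

ȳ_st ≈ 3784.64, SE ≈ 401.3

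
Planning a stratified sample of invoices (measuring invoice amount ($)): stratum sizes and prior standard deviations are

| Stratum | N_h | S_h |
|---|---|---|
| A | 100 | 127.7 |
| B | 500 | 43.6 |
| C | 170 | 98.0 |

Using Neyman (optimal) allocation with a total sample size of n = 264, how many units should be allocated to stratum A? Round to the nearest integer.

Neyman allocation: n_h = n · N_h S_h / Σ N_i S_i, with n = 264.
  stratum A: N_h·S_h = 100·127.7 = 12770.00
  stratum B: N_h·S_h = 500·43.6 = 21800.00
  stratum C: N_h·S_h = 170·98.0 = 16660.00
Σ N_h S_h = 51230.00
n for stratum A = 264·12770.00/51230.00 = 65.807 → 66

66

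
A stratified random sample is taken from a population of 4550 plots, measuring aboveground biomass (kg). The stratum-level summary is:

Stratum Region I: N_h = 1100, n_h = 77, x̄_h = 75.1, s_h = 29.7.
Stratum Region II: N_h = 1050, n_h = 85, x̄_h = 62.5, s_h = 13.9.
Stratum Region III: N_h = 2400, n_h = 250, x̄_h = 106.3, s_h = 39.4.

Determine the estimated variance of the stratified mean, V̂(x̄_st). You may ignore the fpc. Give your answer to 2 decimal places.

V̂(x̄_st) = Σ W_h² s_h²/n_h, with W_h = N_h/N and N = 4550:
  stratum Region I: (1100/4550)²·29.7²/77 = 0.669553
  stratum Region II: (1050/4550)²·13.9²/85 = 0.12105
  stratum Region III: (2400/4550)²·39.4²/250 = 1.72764
V̂(x̄_st) = 2.51824

V̂(x̄_st) ≈ 2.52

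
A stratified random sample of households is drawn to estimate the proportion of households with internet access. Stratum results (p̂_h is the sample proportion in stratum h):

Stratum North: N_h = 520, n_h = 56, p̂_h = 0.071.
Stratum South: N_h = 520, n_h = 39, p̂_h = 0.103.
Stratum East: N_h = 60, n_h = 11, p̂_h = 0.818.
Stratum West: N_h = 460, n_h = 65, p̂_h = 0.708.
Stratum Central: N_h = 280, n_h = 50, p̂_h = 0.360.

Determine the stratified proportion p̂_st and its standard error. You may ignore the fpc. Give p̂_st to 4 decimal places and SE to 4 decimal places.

N = 1840; stratum weights W_h = N_h/N.
p̂_st = Σ W_h p̂_h = (520·0.071 + 520·0.103 + 60·0.818 + 460·0.708 + 280·0.360)/1840 = 0.30763
V̂(p̂_st) = Σ W_h² p̂_h(1−p̂_h)/(n_h−1):
  stratum North: (520/1840)²·0.071·0.929/55 = 9.57817e-05
  stratum South: (520/1840)²·0.103·0.897/38 = 0.000194186
  stratum East: (60/1840)²·0.818·0.182/10 = 1.58304e-05
  stratum West: (460/1840)²·0.708·0.292/64 = 0.000201891
  stratum Central: (280/1840)²·0.360·0.640/49 = 0.000108885
V̂(p̂_st) = 0.000616573; SE = √V̂ = 0.0248309

p̂_st ≈ 0.3076, SE ≈ 0.0248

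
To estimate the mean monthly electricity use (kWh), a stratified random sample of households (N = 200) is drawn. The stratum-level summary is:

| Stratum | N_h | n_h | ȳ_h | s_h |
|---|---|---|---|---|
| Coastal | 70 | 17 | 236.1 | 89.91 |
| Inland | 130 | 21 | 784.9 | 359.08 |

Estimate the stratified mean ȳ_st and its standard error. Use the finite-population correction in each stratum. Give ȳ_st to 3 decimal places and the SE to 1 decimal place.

ȳ_st ≈ 592.820, SE ≈ 47.1

ȳ_st = Σ W_h ȳ_h = (70·236.1 + 130·784.9)/200 = 592.82000
V̂(ȳ_st) = Σ W_h² (1 − n_h/N_h) s_h²/n_h, with W_h = N_h/N and N = 200:
  stratum Coastal: (70/200)²·(1 − 17/70)·89.91²/17 = 44.1043
  stratum Inland: (130/200)²·(1 − 21/130)·359.08²/21 = 2175.07
V̂(ȳ_st) = 2219.17
SE(ȳ_st) = √2219.17 = 47.1081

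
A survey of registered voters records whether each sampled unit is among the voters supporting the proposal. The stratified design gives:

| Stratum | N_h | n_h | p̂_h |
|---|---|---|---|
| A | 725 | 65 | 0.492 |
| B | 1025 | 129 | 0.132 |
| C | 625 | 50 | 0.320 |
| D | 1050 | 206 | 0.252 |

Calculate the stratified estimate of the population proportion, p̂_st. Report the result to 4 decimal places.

p̂_st ≈ 0.2793

N = 3425; stratum weights W_h = N_h/N.
p̂_st = Σ W_h p̂_h = (725·0.492 + 1025·0.132 + 625·0.320 + 1050·0.252)/3425 = 0.27930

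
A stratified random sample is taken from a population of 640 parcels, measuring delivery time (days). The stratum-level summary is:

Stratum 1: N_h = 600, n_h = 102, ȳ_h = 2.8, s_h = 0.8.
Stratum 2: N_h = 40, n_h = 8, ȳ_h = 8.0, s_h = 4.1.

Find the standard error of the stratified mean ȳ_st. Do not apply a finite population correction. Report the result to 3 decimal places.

SE(ȳ_st) ≈ 0.117

V̂(ȳ_st) = Σ W_h² s_h²/n_h, with W_h = N_h/N and N = 640:
  stratum 1: (600/640)²·0.8²/102 = 0.00551471
  stratum 2: (40/640)²·4.1²/8 = 0.00820801
V̂(ȳ_st) = 0.0137227
SE(ȳ_st) = √0.0137227 = 0.117144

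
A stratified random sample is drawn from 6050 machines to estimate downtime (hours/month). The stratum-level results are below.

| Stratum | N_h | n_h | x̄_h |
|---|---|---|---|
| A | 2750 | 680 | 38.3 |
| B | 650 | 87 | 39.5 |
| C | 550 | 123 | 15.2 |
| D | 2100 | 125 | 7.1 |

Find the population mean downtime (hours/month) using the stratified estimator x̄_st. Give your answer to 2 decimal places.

N = Σ N_h = 6050. Stratum weights W_h = N_h/N.
x̄_st = (2750·38.3 + 650·39.5 + 550·15.2 + 2100·7.1) / 6050 = 25.4992

x̄_st ≈ 25.50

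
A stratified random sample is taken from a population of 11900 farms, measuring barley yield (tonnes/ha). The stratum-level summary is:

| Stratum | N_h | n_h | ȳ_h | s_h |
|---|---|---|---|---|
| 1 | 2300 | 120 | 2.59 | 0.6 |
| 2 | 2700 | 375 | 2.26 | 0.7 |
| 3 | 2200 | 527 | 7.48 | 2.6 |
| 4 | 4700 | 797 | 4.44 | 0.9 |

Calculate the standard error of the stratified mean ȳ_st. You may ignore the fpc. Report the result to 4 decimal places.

SE(ȳ_st) ≈ 0.0279

V̂(ȳ_st) = Σ W_h² s_h²/n_h, with W_h = N_h/N and N = 11900:
  stratum 1: (2300/11900)²·0.6²/120 = 0.000112068
  stratum 2: (2700/11900)²·0.7²/375 = 6.72664e-05
  stratum 3: (2200/11900)²·2.6²/527 = 0.000438417
  stratum 4: (4700/11900)²·0.9²/797 = 0.000158536
V̂(ȳ_st) = 0.000776288
SE(ȳ_st) = √0.000776288 = 0.0278619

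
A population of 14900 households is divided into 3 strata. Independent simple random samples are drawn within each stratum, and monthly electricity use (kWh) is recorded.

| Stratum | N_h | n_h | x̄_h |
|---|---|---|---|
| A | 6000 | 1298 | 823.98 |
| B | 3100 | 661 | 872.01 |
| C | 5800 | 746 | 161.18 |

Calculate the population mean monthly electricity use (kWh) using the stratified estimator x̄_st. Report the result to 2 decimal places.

x̄_st ≈ 575.97

N = Σ N_h = 14900. Stratum weights W_h = N_h/N.
x̄_st = (6000·823.98 + 3100·872.01 + 5800·161.18) / 14900 = 575.9701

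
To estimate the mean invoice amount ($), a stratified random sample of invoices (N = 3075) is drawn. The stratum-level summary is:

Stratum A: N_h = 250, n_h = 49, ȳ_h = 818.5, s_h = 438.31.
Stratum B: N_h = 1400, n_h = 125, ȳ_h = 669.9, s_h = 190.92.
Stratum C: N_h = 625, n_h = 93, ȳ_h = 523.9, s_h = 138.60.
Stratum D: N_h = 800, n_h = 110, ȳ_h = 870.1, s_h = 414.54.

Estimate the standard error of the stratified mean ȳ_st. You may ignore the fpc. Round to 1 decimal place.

V̂(ȳ_st) = Σ W_h² s_h²/n_h, with W_h = N_h/N and N = 3075:
  stratum A: (250/3075)²·438.31²/49 = 25.9153
  stratum B: (1400/3075)²·190.92²/125 = 60.4448
  stratum C: (625/3075)²·138.60²/93 = 8.53323
  stratum D: (800/3075)²·414.54²/110 = 105.738
V̂(ȳ_st) = 200.631
SE(ȳ_st) = √200.631 = 14.1644

SE(ȳ_st) ≈ 14.2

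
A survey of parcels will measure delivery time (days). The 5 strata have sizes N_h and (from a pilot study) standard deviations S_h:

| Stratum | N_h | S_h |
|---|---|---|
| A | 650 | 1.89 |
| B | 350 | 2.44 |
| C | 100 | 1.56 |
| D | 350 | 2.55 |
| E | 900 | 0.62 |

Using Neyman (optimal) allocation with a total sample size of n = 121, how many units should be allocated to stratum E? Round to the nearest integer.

18

Neyman allocation: n_h = n · N_h S_h / Σ N_i S_i, with n = 121.
  stratum A: N_h·S_h = 650·1.89 = 1228.50
  stratum B: N_h·S_h = 350·2.44 = 854.00
  stratum C: N_h·S_h = 100·1.56 = 156.00
  stratum D: N_h·S_h = 350·2.55 = 892.50
  stratum E: N_h·S_h = 900·0.62 = 558.00
Σ N_h S_h = 3689.00
n for stratum E = 121·558.00/3689.00 = 18.303 → 18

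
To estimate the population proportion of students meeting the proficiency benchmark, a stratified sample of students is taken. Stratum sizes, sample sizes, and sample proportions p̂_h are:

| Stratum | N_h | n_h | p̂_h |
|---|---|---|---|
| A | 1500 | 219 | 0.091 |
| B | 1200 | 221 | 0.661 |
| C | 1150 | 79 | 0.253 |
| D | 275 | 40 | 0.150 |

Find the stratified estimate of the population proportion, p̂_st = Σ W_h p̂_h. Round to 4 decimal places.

N = 4125; stratum weights W_h = N_h/N.
p̂_st = Σ W_h p̂_h = (1500·0.091 + 1200·0.661 + 1150·0.253 + 275·0.150)/4125 = 0.30592

p̂_st ≈ 0.3059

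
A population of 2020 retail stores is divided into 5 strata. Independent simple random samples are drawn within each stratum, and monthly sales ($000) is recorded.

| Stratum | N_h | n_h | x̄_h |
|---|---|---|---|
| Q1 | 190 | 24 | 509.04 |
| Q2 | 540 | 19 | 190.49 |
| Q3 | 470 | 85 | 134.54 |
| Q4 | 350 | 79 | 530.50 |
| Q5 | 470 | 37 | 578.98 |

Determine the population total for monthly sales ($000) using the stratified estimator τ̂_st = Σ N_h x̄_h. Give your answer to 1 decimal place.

τ̂_st ≈ 720611.6

τ̂_st = Σ N_h x̄_h = 190·509.04 + 540·190.49 + 470·134.54 + 350·530.50 + 470·578.98 = 720611.6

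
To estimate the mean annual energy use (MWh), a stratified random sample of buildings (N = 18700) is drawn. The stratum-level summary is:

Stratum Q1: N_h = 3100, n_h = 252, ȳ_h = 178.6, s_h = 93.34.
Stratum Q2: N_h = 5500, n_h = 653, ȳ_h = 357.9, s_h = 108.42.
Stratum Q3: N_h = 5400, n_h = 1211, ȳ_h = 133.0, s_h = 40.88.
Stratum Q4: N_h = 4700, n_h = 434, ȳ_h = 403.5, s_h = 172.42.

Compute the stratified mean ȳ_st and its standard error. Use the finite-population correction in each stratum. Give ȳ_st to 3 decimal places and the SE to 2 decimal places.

ȳ_st = Σ W_h ȳ_h = (3100·178.6 + 5500·357.9 + 5400·133.0 + 4700·403.5)/18700 = 274.69305
V̂(ȳ_st) = Σ W_h² (1 − n_h/N_h) s_h²/n_h, with W_h = N_h/N and N = 18700:
  stratum Q1: (3100/18700)²·(1 − 252/3100)·93.34²/252 = 0.872878
  stratum Q2: (5500/18700)²·(1 − 653/5500)·108.42²/653 = 1.37233
  stratum Q3: (5400/18700)²·(1 − 1211/5400)·40.88²/1211 = 0.0892686
  stratum Q4: (4700/18700)²·(1 − 434/4700)·172.42²/434 = 3.92754
V̂(ȳ_st) = 6.26202
SE(ȳ_st) = √6.26202 = 2.5024

ȳ_st ≈ 274.693, SE ≈ 2.50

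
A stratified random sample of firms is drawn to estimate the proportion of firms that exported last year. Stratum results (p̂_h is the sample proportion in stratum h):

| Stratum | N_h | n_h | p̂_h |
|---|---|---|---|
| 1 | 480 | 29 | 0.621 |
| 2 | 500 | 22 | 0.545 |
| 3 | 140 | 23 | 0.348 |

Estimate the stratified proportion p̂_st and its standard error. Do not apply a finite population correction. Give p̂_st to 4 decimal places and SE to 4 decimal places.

N = 1120; stratum weights W_h = N_h/N.
p̂_st = Σ W_h p̂_h = (480·0.621 + 500·0.545 + 140·0.348)/1120 = 0.55295
V̂(p̂_st) = Σ W_h² p̂_h(1−p̂_h)/(n_h−1):
  stratum 1: (480/1120)²·0.621·0.379/28 = 0.0015439
  stratum 2: (500/1120)²·0.545·0.455/21 = 0.00235338
  stratum 3: (140/1120)²·0.348·0.652/22 = 0.000161148
V̂(p̂_st) = 0.00405843; SE = √V̂ = 0.0637058

p̂_st ≈ 0.5529, SE ≈ 0.0637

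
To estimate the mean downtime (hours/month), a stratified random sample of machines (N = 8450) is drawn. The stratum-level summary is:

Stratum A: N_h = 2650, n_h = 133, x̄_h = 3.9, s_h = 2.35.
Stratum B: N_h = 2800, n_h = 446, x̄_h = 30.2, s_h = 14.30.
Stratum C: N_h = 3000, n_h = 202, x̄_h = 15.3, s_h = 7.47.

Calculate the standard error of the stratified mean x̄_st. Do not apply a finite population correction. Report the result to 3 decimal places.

SE(x̄_st) ≈ 0.299

V̂(x̄_st) = Σ W_h² s_h²/n_h, with W_h = N_h/N and N = 8450:
  stratum A: (2650/8450)²·2.35²/133 = 0.00408378
  stratum B: (2800/8450)²·14.30²/446 = 0.0503431
  stratum C: (3000/8450)²·7.47²/202 = 0.0348192
V̂(x̄_st) = 0.0892461
SE(x̄_st) = √0.0892461 = 0.298741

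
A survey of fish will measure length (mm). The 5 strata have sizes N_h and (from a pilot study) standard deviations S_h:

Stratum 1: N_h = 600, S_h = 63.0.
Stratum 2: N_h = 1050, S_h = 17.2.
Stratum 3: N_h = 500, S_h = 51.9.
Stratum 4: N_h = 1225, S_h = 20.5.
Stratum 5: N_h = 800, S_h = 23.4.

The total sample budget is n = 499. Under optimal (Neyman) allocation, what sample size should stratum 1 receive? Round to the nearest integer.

Neyman allocation: n_h = n · N_h S_h / Σ N_i S_i, with n = 499.
  stratum 1: N_h·S_h = 600·63.0 = 37800.00
  stratum 2: N_h·S_h = 1050·17.2 = 18060.00
  stratum 3: N_h·S_h = 500·51.9 = 25950.00
  stratum 4: N_h·S_h = 1225·20.5 = 25112.50
  stratum 5: N_h·S_h = 800·23.4 = 18720.00
Σ N_h S_h = 125642.50
n for stratum 1 = 499·37800.00/125642.50 = 150.126 → 150

150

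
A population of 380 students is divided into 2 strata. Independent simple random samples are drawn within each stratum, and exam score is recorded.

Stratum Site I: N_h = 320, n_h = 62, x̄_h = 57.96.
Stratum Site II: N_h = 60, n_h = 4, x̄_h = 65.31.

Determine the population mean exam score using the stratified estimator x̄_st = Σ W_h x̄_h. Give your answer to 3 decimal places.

x̄_st ≈ 59.121

N = Σ N_h = 380. Stratum weights W_h = N_h/N.
x̄_st = (320·57.96 + 60·65.31) / 380 = 59.12053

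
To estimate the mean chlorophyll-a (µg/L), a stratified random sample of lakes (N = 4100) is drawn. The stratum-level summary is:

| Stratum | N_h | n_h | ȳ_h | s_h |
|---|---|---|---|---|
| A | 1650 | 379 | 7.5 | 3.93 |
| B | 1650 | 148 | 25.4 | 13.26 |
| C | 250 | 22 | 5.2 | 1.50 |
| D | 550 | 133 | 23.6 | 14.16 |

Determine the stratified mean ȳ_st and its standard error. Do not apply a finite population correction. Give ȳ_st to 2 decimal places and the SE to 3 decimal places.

ȳ_st ≈ 16.72, SE ≈ 0.476

ȳ_st = Σ W_h ȳ_h = (1650·7.5 + 1650·25.4 + 250·5.2 + 550·23.6)/4100 = 16.72317
V̂(ȳ_st) = Σ W_h² s_h²/n_h, with W_h = N_h/N and N = 4100:
  stratum A: (1650/4100)²·3.93²/379 = 0.00660003
  stratum B: (1650/4100)²·13.26²/148 = 0.192409
  stratum C: (250/4100)²·1.50²/22 = 0.000380253
  stratum D: (550/4100)²·14.16²/133 = 0.0271289
V̂(ȳ_st) = 0.226518
SE(ȳ_st) = √0.226518 = 0.475939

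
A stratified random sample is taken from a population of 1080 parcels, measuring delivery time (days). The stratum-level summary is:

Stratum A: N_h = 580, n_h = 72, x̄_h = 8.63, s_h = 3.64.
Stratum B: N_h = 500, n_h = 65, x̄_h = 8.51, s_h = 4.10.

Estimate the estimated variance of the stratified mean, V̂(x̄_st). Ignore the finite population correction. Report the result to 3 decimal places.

V̂(x̄_st) ≈ 0.109

V̂(x̄_st) = Σ W_h² s_h²/n_h, with W_h = N_h/N and N = 1080:
  stratum A: (580/1080)²·3.64²/72 = 0.0530736
  stratum B: (500/1080)²·4.10²/65 = 0.0554303
V̂(x̄_st) = 0.108504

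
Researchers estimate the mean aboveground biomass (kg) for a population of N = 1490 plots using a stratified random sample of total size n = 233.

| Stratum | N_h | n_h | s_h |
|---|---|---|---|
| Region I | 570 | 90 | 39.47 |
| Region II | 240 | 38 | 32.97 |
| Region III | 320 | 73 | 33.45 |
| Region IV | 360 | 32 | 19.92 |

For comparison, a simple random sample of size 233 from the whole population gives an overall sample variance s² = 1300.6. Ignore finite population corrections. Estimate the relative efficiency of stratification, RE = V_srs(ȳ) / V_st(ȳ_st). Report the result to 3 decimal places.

RE ≈ 1.186

V̂(ȳ_st) = Σ W_h² s_h²/n_h, with W_h = N_h/N and N = 1490:
  stratum Region I: (570/1490)²·39.47²/90 = 2.5332
  stratum Region II: (240/1490)²·32.97²/38 = 0.742171
  stratum Region III: (320/1490)²·33.45²/73 = 0.706963
  stratum Region IV: (360/1490)²·19.92²/32 = 0.723871
V_st = 4.7062
V_srs = s²/n = 1300.6/233 = 5.58197
Relative efficiency = V_srs / V_st = 5.58197/4.7062 = 1.1861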